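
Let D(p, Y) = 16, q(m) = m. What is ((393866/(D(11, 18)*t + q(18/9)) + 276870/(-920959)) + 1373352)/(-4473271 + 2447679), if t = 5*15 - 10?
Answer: -659142483829405/971918822201288 ≈ -0.67819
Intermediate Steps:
t = 65 (t = 75 - 10 = 65)
((393866/(D(11, 18)*t + q(18/9)) + 276870/(-920959)) + 1373352)/(-4473271 + 2447679) = ((393866/(16*65 + 18/9) + 276870/(-920959)) + 1373352)/(-4473271 + 2447679) = ((393866/(1040 + 18*(⅑)) + 276870*(-1/920959)) + 1373352)/(-2025592) = ((393866/(1040 + 2) - 276870/920959) + 1373352)*(-1/2025592) = ((393866/1042 - 276870/920959) + 1373352)*(-1/2025592) = ((393866*(1/1042) - 276870/920959) + 1373352)*(-1/2025592) = ((196933/521 - 276870/920959) + 1373352)*(-1/2025592) = (181222969477/479819639 + 1373352)*(-1/2025592) = (659142483829405/479819639)*(-1/2025592) = -659142483829405/971918822201288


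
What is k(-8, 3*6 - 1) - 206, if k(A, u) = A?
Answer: -214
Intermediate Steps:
k(-8, 3*6 - 1) - 206 = -8 - 206 = -214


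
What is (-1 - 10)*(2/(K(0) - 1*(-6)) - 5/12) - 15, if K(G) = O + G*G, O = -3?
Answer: -71/4 ≈ -17.750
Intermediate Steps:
K(G) = -3 + G² (K(G) = -3 + G*G = -3 + G²)
(-1 - 10)*(2/(K(0) - 1*(-6)) - 5/12) - 15 = (-1 - 10)*(2/((-3 + 0²) - 1*(-6)) - 5/12) - 15 = -11*(2/((-3 + 0) + 6) - 5*1/12) - 15 = -11*(2/(-3 + 6) - 5/12) - 15 = -11*(2/3 - 5/12) - 15 = -11*(2*(⅓) - 5/12) - 15 = -11*(⅔ - 5/12) - 15 = -11*¼ - 15 = -11/4 - 15 = -71/4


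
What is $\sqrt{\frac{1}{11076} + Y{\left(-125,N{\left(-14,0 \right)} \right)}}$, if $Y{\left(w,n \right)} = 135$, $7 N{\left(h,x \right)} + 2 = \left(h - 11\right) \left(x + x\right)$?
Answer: $\frac{\sqrt{4140377709}}{5538} \approx 11.619$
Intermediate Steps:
$N{\left(h,x \right)} = - \frac{2}{7} + \frac{2 x \left(-11 + h\right)}{7}$ ($N{\left(h,x \right)} = - \frac{2}{7} + \frac{\left(h - 11\right) \left(x + x\right)}{7} = - \frac{2}{7} + \frac{\left(-11 + h\right) 2 x}{7} = - \frac{2}{7} + \frac{2 x \left(-11 + h\right)}{7}$)
$\sqrt{\frac{1}{11076} + Y{\left(-125,N{\left(-14,0 \right)} \right)}} = \sqrt{\frac{1}{11076} + 135} = \sqrt{\frac{1495261}{11076}} = \frac{\sqrt{4140377709}}{5538}$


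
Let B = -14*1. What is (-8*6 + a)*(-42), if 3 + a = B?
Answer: 2730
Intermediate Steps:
B = -14
a = -17 (a = -3 - 14 = -17)
(-8*6 + a)*(-42) = (-8*6 - 17)*(-42) = (-48 - 17)*(-42) = -65*(-42) = 2730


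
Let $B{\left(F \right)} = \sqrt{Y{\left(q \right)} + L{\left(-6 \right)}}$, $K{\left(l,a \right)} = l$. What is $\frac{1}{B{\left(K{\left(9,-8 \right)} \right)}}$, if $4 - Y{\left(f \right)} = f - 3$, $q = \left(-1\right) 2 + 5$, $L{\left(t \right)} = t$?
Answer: $- \frac{i \sqrt{2}}{2} \approx - 0.70711 i$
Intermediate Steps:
$q = 3$ ($q = -2 + 5 = 3$)
$Y{\left(f \right)} = 7 - f$ ($Y{\left(f \right)} = 4 - \left(f - 3\right) = 4 - \left(-3 + f\right) = 7 - f$)
$B{\left(F \right)} = i \sqrt{2}$ ($B{\left(F \right)} = \sqrt{\left(7 - 3\right) - 6} = \sqrt{4 - 6} = \sqrt{-2} = i \sqrt{2}$)
$\frac{1}{B{\left(K{\left(9,-8 \right)} \right)}} = \frac{1}{i \sqrt{2}} = - \frac{i \sqrt{2}}{2}$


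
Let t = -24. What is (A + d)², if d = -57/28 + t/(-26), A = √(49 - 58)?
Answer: -1028439/132496 - 1215*I/182 ≈ -7.762 - 6.6758*I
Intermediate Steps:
A = 3*I (A = √(-9) = 3*I ≈ 3.0*I)
d = -405/364 (d = -57/28 - 24/(-26) = -57*1/28 - 24*(-1/26) = -57/28 + 12/13 = -405/364 ≈ -1.1126)
(A + d)² = (3*I - 405/364)² = (-405/364 + 3*I)²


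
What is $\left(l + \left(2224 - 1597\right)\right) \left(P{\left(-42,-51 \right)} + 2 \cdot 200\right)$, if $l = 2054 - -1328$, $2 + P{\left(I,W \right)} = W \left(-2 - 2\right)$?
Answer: $2413418$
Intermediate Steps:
$P{\left(I,W \right)} = -2 - 4 W$ ($P{\left(I,W \right)} = -2 + W \left(-2 - 2\right) = -2 + W \left(-4\right) = -2 - 4 W$)
$l = 3382$ ($l = 2054 + 1328 = 3382$)
$\left(l + \left(2224 - 1597\right)\right) \left(P{\left(-42,-51 \right)} + 2 \cdot 200\right) = \left(3382 + \left(2224 - 1597\right)\right) \left(\left(-2 - -204\right) + 2 \cdot 200\right) = \left(3382 + 627\right) \left(\left(-2 + 204\right) + 400\right) = 4009 \left(202 + 400\right) = 4009 \cdot 602 = 2413418$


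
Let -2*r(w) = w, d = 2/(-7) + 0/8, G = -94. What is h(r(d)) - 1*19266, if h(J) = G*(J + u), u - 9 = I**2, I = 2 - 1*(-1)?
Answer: -146800/7 ≈ -20971.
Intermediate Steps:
d = -2/7 (d = 2*(-1/7) + 0*(1/8) = -2/7 + 0 = -2/7 ≈ -0.28571)
r(w) = -w/2
I = 3 (I = 2 + 1 = 3)
u = 18 (u = 9 + 3**2 = 9 + 9 = 18)
h(J) = -1692 - 94*J (h(J) = -94*(J + 18) = -94*(18 + J) = -1692 - 94*J)
h(r(d)) - 1*19266 = (-1692 - (-47)*(-2)/7) - 1*19266 = (-1692 - 94*1/7) - 19266 = (-1692 - 94/7) - 19266 = -11938/7 - 19266 = -146800/7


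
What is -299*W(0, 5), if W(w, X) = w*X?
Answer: 0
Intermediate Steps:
W(w, X) = X*w
-299*W(0, 5) = -1495*0 = -299*0 = 0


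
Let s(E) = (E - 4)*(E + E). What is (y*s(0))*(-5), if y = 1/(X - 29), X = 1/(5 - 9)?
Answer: 0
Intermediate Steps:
X = -¼ (X = 1/(-4) = -¼ ≈ -0.25000)
y = -4/117 (y = 1/(-¼ - 29) = 1/(-117/4) = -4/117 ≈ -0.034188)
s(E) = 2*E*(-4 + E) (s(E) = (-4 + E)*(2*E) = 2*E*(-4 + E))
(y*s(0))*(-5) = -8*0*(-4 + 0)/117*(-5) = -8*0*(-4)/117*(-5) = -4/117*0*(-5) = 0*(-5) = 0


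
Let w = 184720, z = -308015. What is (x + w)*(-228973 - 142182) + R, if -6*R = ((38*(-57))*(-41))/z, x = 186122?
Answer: -42395142251002849/308015 ≈ -1.3764e+11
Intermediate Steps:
R = 14801/308015 (R = -(38*(-57))*(-41)/(6*(-308015)) = -(-2166*(-41))*(-1)/(6*308015) = -14801*(-1)/308015 = -⅙*(-88806/308015) = 14801/308015 ≈ 0.048053)
(x + w)*(-228973 - 142182) + R = (186122 + 184720)*(-228973 - 142182) + 14801/308015 = 370842*(-371155) + 14801/308015 = -137639862510 + 14801/308015 = -42395142251002849/308015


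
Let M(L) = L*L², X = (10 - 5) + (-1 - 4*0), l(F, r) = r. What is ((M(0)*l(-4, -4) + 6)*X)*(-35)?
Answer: -840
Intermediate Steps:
X = 4 (X = 5 + (-1 + 0) = 5 - 1 = 4)
M(L) = L³
((M(0)*l(-4, -4) + 6)*X)*(-35) = ((0³*(-4) + 6)*4)*(-35) = ((0*(-4) + 6)*4)*(-35) = ((0 + 6)*4)*(-35) = (6*4)*(-35) = 24*(-35) = -840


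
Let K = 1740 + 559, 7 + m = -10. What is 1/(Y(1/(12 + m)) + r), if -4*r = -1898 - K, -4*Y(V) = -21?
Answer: 2/2109 ≈ 0.00094832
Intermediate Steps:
m = -17 (m = -7 - 10 = -17)
Y(V) = 21/4 (Y(V) = -¼*(-21) = 21/4)
K = 2299
r = 4197/4 (r = -(-1898 - 1*2299)/4 = -(-1898 - 2299)/4 = -¼*(-4197) = 4197/4 ≈ 1049.3)
1/(Y(1/(12 + m)) + r) = 1/(21/4 + 4197/4) = 1/(2109/2) = 2/2109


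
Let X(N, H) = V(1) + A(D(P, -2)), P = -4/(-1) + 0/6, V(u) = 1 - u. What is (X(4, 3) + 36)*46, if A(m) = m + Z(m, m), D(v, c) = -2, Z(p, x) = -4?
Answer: 1380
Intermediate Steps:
P = 4 (P = -4*(-1) + 0*(⅙) = 4 + 0 = 4)
A(m) = -4 + m (A(m) = m - 4 = -4 + m)
X(N, H) = -6 (X(N, H) = (1 - 1*1) + (-4 - 2) = (1 - 1) - 6 = 0 - 6 = -6)
(X(4, 3) + 36)*46 = (-6 + 36)*46 = 30*46 = 1380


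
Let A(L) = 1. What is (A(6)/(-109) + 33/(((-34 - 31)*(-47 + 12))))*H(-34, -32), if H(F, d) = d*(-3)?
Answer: 126912/247975 ≈ 0.51179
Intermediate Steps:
H(F, d) = -3*d
(A(6)/(-109) + 33/(((-34 - 31)*(-47 + 12))))*H(-34, -32) = (1/(-109) + 33/(((-34 - 31)*(-47 + 12))))*(-3*(-32)) = (1*(-1/109) + 33/((-65*(-35))))*96 = (-1/109 + 33/2275)*96 = (1322/247975)*96 = 126912/247975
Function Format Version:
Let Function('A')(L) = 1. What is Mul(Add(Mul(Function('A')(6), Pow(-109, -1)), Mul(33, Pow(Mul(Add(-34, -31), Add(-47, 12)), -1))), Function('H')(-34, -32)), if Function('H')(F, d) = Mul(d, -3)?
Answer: Rational(126912, 247975) ≈ 0.51179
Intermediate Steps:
Function('H')(F, d) = Mul(-3, d)
Mul(Add(Mul(Function('A')(6), Pow(-109, -1)), Mul(33, Pow(Mul(Add(-34, -31), Add(-47, 12)), -1))), Function('H')(-34, -32)) = Mul(Add(Mul(1, Pow(-109, -1)), Mul(33, Pow(Mul(Add(-34, -31), Add(-47, 12)), -1))), Mul(-3, -32)) = Mul(Add(Mul(1, Rational(-1, 109)), Mul(33, Pow(Mul(-65, -35), -1))), 96) = Mul(Add(Rational(-1, 109), Mul(33, Pow(2275, -1))), 96) = Mul(Add(Rational(-1, 109), Mul(33, Rational(1, 2275))), 96) = Mul(Add(Rational(-1, 109), Rational(33, 2275)), 96) = Mul(Rational(1322, 247975), 96) = Rational(126912, 247975)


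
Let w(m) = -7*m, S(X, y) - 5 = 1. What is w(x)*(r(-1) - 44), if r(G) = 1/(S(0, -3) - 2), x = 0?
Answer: 0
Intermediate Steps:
S(X, y) = 6 (S(X, y) = 5 + 1 = 6)
r(G) = ¼ (r(G) = 1/(6 - 2) = 1/4 = ¼)
w(x)*(r(-1) - 44) = (-7*0)*(¼ - 44) = 0*(-175/4) = 0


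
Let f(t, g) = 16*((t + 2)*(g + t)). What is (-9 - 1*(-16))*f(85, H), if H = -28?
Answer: 555408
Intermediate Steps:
f(t, g) = 16*(2 + t)*(g + t) (f(t, g) = 16*((2 + t)*(g + t)) = 16*(2 + t)*(g + t))
(-9 - 1*(-16))*f(85, H) = (-9 - 1*(-16))*(16*85**2 + 32*(-28) + 32*85 + 16*(-28)*85) = (-9 + 16)*(16*7225 - 896 + 2720 - 38080) = 7*(115600 - 896 + 2720 - 38080) = 7*79344 = 555408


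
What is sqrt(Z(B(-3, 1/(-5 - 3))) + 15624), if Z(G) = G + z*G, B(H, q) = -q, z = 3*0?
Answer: 11*sqrt(2066)/4 ≈ 125.00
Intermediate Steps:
z = 0
Z(G) = G (Z(G) = G + 0*G = G + 0 = G)
sqrt(Z(B(-3, 1/(-5 - 3))) + 15624) = sqrt(-1/(-5 - 3) + 15624) = sqrt(-1/(-8) + 15624) = sqrt(-1*(-1/8) + 15624) = sqrt(1/8 + 15624) = sqrt(124993/8) = 11*sqrt(2066)/4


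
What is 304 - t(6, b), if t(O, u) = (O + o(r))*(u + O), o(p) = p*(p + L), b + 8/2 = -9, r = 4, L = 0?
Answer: 458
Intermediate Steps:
b = -13 (b = -4 - 9 = -13)
o(p) = p² (o(p) = p*(p + 0) = p*p = p²)
t(O, u) = (16 + O)*(O + u) (t(O, u) = (O + 4²)*(u + O) = (O + 16)*(O + u) = (16 + O)*(O + u))
304 - t(6, b) = 304 - (6² + 16*6 + 16*(-13) + 6*(-13)) = 304 - (36 + 96 - 208 - 78) = 304 - 1*(-154) = 304 + 154 = 458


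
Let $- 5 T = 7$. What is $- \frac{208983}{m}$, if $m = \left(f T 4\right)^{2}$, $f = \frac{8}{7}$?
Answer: $- \frac{5224575}{1024} \approx -5102.1$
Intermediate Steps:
$f = \frac{8}{7}$ ($f = 8 \cdot \frac{1}{7} = \frac{8}{7} \approx 1.1429$)
$T = - \frac{7}{5}$ ($T = \left(- \frac{1}{5}\right) 7 = - \frac{7}{5} \approx -1.4$)
$m = \frac{1024}{25}$ ($m = \left(\frac{8}{7} \left(- \frac{7}{5}\right) 4\right)^{2} = \left(\left(- \frac{8}{5}\right) 4\right)^{2} = \left(- \frac{32}{5}\right)^{2} = \frac{1024}{25} \approx 40.96$)
$- \frac{208983}{m} = - \frac{208983}{\frac{1024}{25}} = \left(-208983\right) \frac{25}{1024} = - \frac{5224575}{1024}$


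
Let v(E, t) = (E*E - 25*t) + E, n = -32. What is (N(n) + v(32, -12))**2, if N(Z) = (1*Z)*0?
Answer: 1838736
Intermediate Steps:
v(E, t) = E + E**2 - 25*t (v(E, t) = (E**2 - 25*t) + E = E + E**2 - 25*t)
N(Z) = 0 (N(Z) = Z*0 = 0)
(N(n) + v(32, -12))**2 = (0 + (32 + 32**2 - 25*(-12)))**2 = (0 + (32 + 1024 + 300))**2 = (0 + 1356)**2 = 1356**2 = 1838736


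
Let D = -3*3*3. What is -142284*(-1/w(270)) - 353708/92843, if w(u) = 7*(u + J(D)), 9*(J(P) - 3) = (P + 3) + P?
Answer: 18822251762/260610301 ≈ 72.224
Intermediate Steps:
D = -27 (D = -9*3 = -27)
J(P) = 10/3 + 2*P/9 (J(P) = 3 + ((P + 3) + P)/9 = 3 + ((3 + P) + P)/9 = 3 + (3 + 2*P)/9 = 3 + (1/3 + 2*P/9) = 10/3 + 2*P/9)
w(u) = -56/3 + 7*u (w(u) = 7*(u + (10/3 + (2/9)*(-27))) = 7*(u + (10/3 - 6)) = 7*(u - 8/3) = 7*(-8/3 + u) = -56/3 + 7*u)
-142284*(-1/w(270)) - 353708/92843 = -142284*(-1/(-56/3 + 7*270)) - 353708/92843 = -142284*(-1/(-56/3 + 1890)) - 353708*1/92843 = -142284/((5614/3)*(-1)) - 353708/92843 = -142284/(-5614/3) - 353708/92843 = -142284*(-3/5614) - 353708/92843 = 213426/2807 - 353708/92843 = 18822251762/260610301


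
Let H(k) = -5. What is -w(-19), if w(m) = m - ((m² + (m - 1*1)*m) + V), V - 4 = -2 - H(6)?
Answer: 767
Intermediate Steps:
V = 7 (V = 4 + (-2 - 1*(-5)) = 4 + (-2 + 5) = 4 + 3 = 7)
w(m) = -7 + m - m² - m*(-1 + m) (w(m) = m - ((m² + (m - 1*1)*m) + 7) = m - ((m² + (m - 1)*m) + 7) = m - ((m² + (-1 + m)*m) + 7) = m - ((m² + m*(-1 + m)) + 7) = m - (7 + m² + m*(-1 + m)) = m + (-7 - m² - m*(-1 + m)) = -7 + m - m² - m*(-1 + m))
-w(-19) = -(-7 - 2*(-19)² + 2*(-19)) = -(-7 - 2*361 - 38) = -(-7 - 722 - 38) = -1*(-767) = 767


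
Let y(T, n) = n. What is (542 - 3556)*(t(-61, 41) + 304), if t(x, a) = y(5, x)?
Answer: -732402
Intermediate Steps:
t(x, a) = x
(542 - 3556)*(t(-61, 41) + 304) = (542 - 3556)*(-61 + 304) = -3014*243 = -732402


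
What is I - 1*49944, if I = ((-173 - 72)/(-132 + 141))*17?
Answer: -453661/9 ≈ -50407.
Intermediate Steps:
I = -4165/9 (I = -245/9*17 = -4165/9 ≈ -462.78)
I - 1*49944 = -4165/9 - 1*49944 = -4165/9 - 49944 = -453661/9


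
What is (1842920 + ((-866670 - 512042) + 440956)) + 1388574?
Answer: 2293738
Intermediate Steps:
(1842920 + ((-866670 - 512042) + 440956)) + 1388574 = (1842920 + (-1378712 + 440956)) + 1388574 = (1842920 - 937756) + 1388574 = 905164 + 1388574 = 2293738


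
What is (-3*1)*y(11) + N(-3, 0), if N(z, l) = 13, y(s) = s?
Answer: -20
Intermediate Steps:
(-3*1)*y(11) + N(-3, 0) = -3*1*11 + 13 = -3*11 + 13 = -33 + 13 = -20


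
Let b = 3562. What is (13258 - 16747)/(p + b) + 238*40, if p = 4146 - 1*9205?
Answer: 4751643/499 ≈ 9522.3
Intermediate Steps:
p = -5059 (p = 4146 - 9205 = -5059)
(13258 - 16747)/(p + b) + 238*40 = (13258 - 16747)/(-5059 + 3562) + 238*40 = -3489/(-1497) + 9520 = -3489*(-1/1497) + 9520 = 1163/499 + 9520 = 4751643/499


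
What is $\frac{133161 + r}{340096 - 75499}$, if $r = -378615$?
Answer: $- \frac{81818}{88199} \approx -0.92765$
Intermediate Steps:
$\frac{133161 + r}{340096 - 75499} = \frac{133161 - 378615}{340096 - 75499} = - \frac{245454}{264597} = \left(-245454\right) \frac{1}{264597} = - \frac{81818}{88199}$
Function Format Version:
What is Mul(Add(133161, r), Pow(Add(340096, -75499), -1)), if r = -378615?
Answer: Rational(-81818, 88199) ≈ -0.92765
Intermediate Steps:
Mul(Add(133161, r), Pow(Add(340096, -75499), -1)) = Mul(Add(133161, -378615), Pow(Add(340096, -75499), -1)) = Mul(-245454, Pow(264597, -1)) = Mul(-245454, Rational(1, 264597)) = Rational(-81818, 88199)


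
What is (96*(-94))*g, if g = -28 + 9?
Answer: 171456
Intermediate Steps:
g = -19
(96*(-94))*g = (96*(-94))*(-19) = -9024*(-19) = 171456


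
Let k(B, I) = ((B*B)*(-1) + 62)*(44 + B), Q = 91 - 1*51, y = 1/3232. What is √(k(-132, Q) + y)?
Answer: √997482179786/808 ≈ 1236.1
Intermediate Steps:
y = 1/3232 ≈ 0.00030941
Q = 40 (Q = 91 - 51 = 40)
k(B, I) = (44 + B)*(62 - B²) (k(B, I) = (B²*(-1) + 62)*(44 + B) = (-B² + 62)*(44 + B) = (62 - B²)*(44 + B) = (44 + B)*(62 - B²))
√(k(-132, Q) + y) = √((2728 - 1*(-132)³ - 44*(-132)² + 62*(-132)) + 1/3232) = √((2728 - 1*(-2299968) - 44*17424 - 8184) + 1/3232) = √((2728 + 2299968 - 766656 - 8184) + 1/3232) = √(1527856 + 1/3232) = √(4938030593/3232) = √997482179786/808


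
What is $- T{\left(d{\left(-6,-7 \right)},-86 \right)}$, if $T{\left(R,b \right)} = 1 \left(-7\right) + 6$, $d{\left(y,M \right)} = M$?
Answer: $1$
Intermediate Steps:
$T{\left(R,b \right)} = -1$ ($T{\left(R,b \right)} = -7 + 6 = -1$)
$- T{\left(d{\left(-6,-7 \right)},-86 \right)} = \left(-1\right) \left(-1\right) = 1$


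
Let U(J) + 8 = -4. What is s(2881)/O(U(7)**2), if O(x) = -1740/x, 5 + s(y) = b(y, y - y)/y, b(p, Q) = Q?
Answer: 12/29 ≈ 0.41379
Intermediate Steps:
U(J) = -12 (U(J) = -8 - 4 = -12)
s(y) = -5 (s(y) = -5 + (y - y)/y = -5 + 0/y = -5 + 0 = -5)
s(2881)/O(U(7)**2) = -5/((-1740/((-12)**2))) = -5/((-1740/144)) = -5/((-1740*1/144)) = -5/(-145/12) = -5*(-12/145) = 12/29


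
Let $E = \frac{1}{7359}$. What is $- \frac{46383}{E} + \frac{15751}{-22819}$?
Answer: $- \frac{409940329726}{1201} \approx -3.4133 \cdot 10^{8}$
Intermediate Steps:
$E = \frac{1}{7359} \approx 0.00013589$
$- \frac{46383}{E} + \frac{15751}{-22819} = - 46383 \frac{1}{\frac{1}{7359}} + \frac{15751}{-22819} = \left(-46383\right) 7359 + 15751 \left(- \frac{1}{22819}\right) = -341332497 - \frac{829}{1201} = - \frac{409940329726}{1201}$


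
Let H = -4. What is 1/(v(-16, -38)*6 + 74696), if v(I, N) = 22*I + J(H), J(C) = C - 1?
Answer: 1/72554 ≈ 1.3783e-5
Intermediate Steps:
J(C) = -1 + C
v(I, N) = -5 + 22*I (v(I, N) = 22*I + (-1 - 4) = 22*I - 5 = -5 + 22*I)
1/(v(-16, -38)*6 + 74696) = 1/((-5 + 22*(-16))*6 + 74696) = 1/((-5 - 352)*6 + 74696) = 1/(-357*6 + 74696) = 1/(-2142 + 74696) = 1/72554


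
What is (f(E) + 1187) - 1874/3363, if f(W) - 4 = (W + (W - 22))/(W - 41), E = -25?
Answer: 44078405/36993 ≈ 1191.5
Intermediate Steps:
f(W) = 4 + (-22 + 2*W)/(-41 + W) (f(W) = 4 + (W + (W - 22))/(W - 41) = 4 + (W + (-22 + W))/(-41 + W) = 4 + (-22 + 2*W)/(-41 + W))
(f(E) + 1187) - 1874/3363 = (6*(-31 - 25)/(-41 - 25) + 1187) - 1874/3363 = (6*(-56)/(-66) + 1187) - 1874*1/3363 = (6*(-1/66)*(-56) + 1187) - 1874/3363 = (56/11 + 1187) - 1874/3363 = 13113/11 - 1874/3363 = 44078405/36993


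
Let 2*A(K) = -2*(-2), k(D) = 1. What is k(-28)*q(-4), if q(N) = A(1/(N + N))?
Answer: 2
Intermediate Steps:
A(K) = 2 (A(K) = (-2*(-2))/2 = (½)*4 = 2)
q(N) = 2
k(-28)*q(-4) = 1*2 = 2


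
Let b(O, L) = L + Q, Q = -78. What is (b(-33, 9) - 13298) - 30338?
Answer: -43705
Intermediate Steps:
b(O, L) = -78 + L (b(O, L) = L - 78 = -78 + L)
(b(-33, 9) - 13298) - 30338 = ((-78 + 9) - 13298) - 30338 = (-69 - 13298) - 30338 = -13367 - 30338 = -43705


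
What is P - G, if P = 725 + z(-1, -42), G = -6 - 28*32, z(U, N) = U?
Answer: 1626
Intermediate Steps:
G = -902 (G = -6 - 896 = -902)
P = 724 (P = 725 - 1 = 724)
P - G = 724 - 1*(-902) = 724 + 902 = 1626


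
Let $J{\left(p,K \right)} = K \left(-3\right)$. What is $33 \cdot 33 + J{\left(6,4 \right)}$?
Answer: $1077$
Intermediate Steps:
$J{\left(p,K \right)} = - 3 K$
$33 \cdot 33 + J{\left(6,4 \right)} = 33 \cdot 33 - 12 = 1089 - 12 = 1077$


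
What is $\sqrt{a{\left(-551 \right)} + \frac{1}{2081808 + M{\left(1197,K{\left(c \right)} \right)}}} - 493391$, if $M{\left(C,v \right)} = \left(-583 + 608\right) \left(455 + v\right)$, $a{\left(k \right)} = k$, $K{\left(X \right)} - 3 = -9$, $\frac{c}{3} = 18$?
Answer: $-493391 + \frac{i \sqrt{2413813711545006}}{2093033} \approx -4.9339 \cdot 10^{5} + 23.473 i$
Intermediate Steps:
$c = 54$ ($c = 3 \cdot 18 = 54$)
$K{\left(X \right)} = -6$ ($K{\left(X \right)} = 3 - 9 = -6$)
$M{\left(C,v \right)} = 11375 + 25 v$ ($M{\left(C,v \right)} = 25 \left(455 + v\right) = 11375 + 25 v$)
$\sqrt{a{\left(-551 \right)} + \frac{1}{2081808 + M{\left(1197,K{\left(c \right)} \right)}}} - 493391 = \sqrt{-551 + \frac{1}{2081808 + \left(11375 + 25 \left(-6\right)\right)}} - 493391 = \sqrt{-551 + \frac{1}{2081808 + \left(11375 - 150\right)}} - 493391 = \sqrt{-551 + \frac{1}{2081808 + 11225}} - 493391 = \sqrt{-551 + \frac{1}{2093033}} - 493391 = \sqrt{- \frac{1153261182}{2093033}} - 493391 = \frac{i \sqrt{2413813711545006}}{2093033} - 493391 = -493391 + \frac{i \sqrt{2413813711545006}}{2093033}$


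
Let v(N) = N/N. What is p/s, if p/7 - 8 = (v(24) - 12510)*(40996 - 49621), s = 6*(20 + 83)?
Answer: 755230931/618 ≈ 1.2221e+6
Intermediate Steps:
v(N) = 1
s = 618 (s = 6*103 = 618)
p = 755230931 (p = 56 + 7*((1 - 12510)*(40996 - 49621)) = 56 + 7*(-12509*(-8625)) = 56 + 7*107890125 = 56 + 755230875 = 755230931)
p/s = 755230931/618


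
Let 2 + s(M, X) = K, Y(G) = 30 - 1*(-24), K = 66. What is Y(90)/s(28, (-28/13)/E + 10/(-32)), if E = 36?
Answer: 27/32 ≈ 0.84375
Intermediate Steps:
Y(G) = 54 (Y(G) = 30 + 24 = 54)
s(M, X) = 64 (s(M, X) = -2 + 66 = 64)
Y(90)/s(28, (-28/13)/E + 10/(-32)) = 54/64 = 54*(1/64) = 27/32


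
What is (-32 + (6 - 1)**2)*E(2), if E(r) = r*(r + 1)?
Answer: -42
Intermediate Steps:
E(r) = r*(1 + r)
(-32 + (6 - 1)**2)*E(2) = (-32 + (6 - 1)**2)*(2*(1 + 2)) = (-32 + 5**2)*(2*3) = (-32 + 25)*6 = -7*6 = -42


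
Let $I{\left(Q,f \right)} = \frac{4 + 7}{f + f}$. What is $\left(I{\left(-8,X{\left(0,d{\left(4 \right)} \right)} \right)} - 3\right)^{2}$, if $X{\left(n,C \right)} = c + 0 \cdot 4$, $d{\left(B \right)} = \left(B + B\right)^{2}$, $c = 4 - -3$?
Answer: $\frac{961}{196} \approx 4.9031$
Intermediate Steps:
$c = 7$ ($c = 4 + 3 = 7$)
$d{\left(B \right)} = 4 B^{2}$ ($d{\left(B \right)} = \left(2 B\right)^{2} = 4 B^{2}$)
$X{\left(n,C \right)} = 7$ ($X{\left(n,C \right)} = 7 + 0 \cdot 4 = 7 + 0 = 7$)
$I{\left(Q,f \right)} = \frac{11}{2 f}$
$\left(I{\left(-8,X{\left(0,d{\left(4 \right)} \right)} \right)} - 3\right)^{2} = \left(\frac{11}{2 \cdot 7} - 3\right)^{2} = \left(\frac{11}{2} \cdot \frac{1}{7} - 3\right)^{2} = \left(\frac{11}{14} - 3\right)^{2} = \left(- \frac{31}{14}\right)^{2} = \frac{961}{196}$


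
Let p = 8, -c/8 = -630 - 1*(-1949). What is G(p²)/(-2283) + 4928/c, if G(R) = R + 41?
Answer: -514941/1003759 ≈ -0.51301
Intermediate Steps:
c = -10552 (c = -8*(-630 - 1*(-1949)) = -8*(-630 + 1949) = -8*1319 = -10552)
G(R) = 41 + R
G(p²)/(-2283) + 4928/c = (41 + 8²)/(-2283) + 4928/(-10552) = (41 + 64)*(-1/2283) + 4928*(-1/10552) = 105*(-1/2283) - 616/1319 = -35/761 - 616/1319 = -514941/1003759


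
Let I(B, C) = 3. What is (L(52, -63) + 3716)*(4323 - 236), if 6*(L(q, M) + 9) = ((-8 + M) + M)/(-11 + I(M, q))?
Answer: 363886045/24 ≈ 1.5162e+7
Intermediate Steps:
L(q, M) = -53/6 - M/24 (L(q, M) = -9 + (((-8 + M) + M)/(-11 + 3))/6 = -9 + ((-8 + 2*M)/(-8))/6 = -9 + ((-8 + 2*M)*(-1/8))/6 = -9 + (1 - M/4)/6 = -9 + (1/6 - M/24) = -53/6 - M/24)
(L(52, -63) + 3716)*(4323 - 236) = ((-53/6 - 1/24*(-63)) + 3716)*(4323 - 236) = ((-53/6 + 21/8) + 3716)*4087 = (-149/24 + 3716)*4087 = (89035/24)*4087 = 363886045/24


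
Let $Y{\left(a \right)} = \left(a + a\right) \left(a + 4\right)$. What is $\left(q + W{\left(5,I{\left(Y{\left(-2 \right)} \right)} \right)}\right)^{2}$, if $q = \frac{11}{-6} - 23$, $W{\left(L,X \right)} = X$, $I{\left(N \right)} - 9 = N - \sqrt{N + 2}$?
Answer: $\frac{20233}{36} + \frac{143 i \sqrt{6}}{3} \approx 562.03 + 116.76 i$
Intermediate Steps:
$Y{\left(a \right)} = 2 a \left(4 + a\right)$
$I{\left(N \right)} = 9 + N - \sqrt{2 + N}$ ($I{\left(N \right)} = 9 + \left(N - \sqrt{N + 2}\right) = 9 + \left(N - \sqrt{2 + N}\right) = 9 + N - \sqrt{2 + N}$)
$q = - \frac{149}{6}$ ($q = 11 \left(- \frac{1}{6}\right) - 23 = - \frac{11}{6} - 23 = - \frac{149}{6} \approx -24.833$)
$\left(q + W{\left(5,I{\left(Y{\left(-2 \right)} \right)} \right)}\right)^{2} = \left(- \frac{149}{6} + \left(9 + 2 \left(-2\right) \left(4 - 2\right) - \sqrt{2 + 2 \left(-2\right) \left(4 - 2\right)}\right)\right)^{2} = \left(- \frac{149}{6} + \left(9 + 2 \left(-2\right) 2 - \sqrt{2 + 2 \left(-2\right) 2}\right)\right)^{2} = \left(- \frac{149}{6} - \left(-1 + \sqrt{2 - 8}\right)\right)^{2} = \left(- \frac{149}{6} - \left(-1 + \sqrt{-6}\right)\right)^{2} = \left(- \frac{149}{6} - \left(-1 + i \sqrt{6}\right)\right)^{2} = \left(- \frac{149}{6} + \left(1 - i \sqrt{6}\right)\right)^{2} = \left(- \frac{143}{6} - i \sqrt{6}\right)^{2}$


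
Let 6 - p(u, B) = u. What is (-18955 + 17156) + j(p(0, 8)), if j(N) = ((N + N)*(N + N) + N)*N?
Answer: -899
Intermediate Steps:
p(u, B) = 6 - u
j(N) = N*(N + 4*N²) (j(N) = ((2*N)*(2*N) + N)*N = (4*N² + N)*N = (N + 4*N²)*N = N*(N + 4*N²))
(-18955 + 17156) + j(p(0, 8)) = (-18955 + 17156) + (6 - 1*0)²*(1 + 4*(6 - 1*0)) = -1799 + (6 + 0)²*(1 + 4*(6 + 0)) = -1799 + 6²*(1 + 4*6) = -1799 + 36*(1 + 24) = -1799 + 36*25 = -1799 + 900 = -899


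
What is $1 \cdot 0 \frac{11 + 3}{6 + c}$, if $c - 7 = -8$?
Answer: $0$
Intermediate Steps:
$c = -1$ ($c = 7 - 8 = -1$)
$1 \cdot 0 \frac{11 + 3}{6 + c} = 1 \cdot 0 \frac{11 + 3}{6 - 1} = 0 \cdot \frac{14}{5} = 0$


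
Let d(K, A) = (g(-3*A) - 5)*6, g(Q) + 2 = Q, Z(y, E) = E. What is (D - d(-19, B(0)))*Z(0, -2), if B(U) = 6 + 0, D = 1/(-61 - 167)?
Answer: -34199/114 ≈ -299.99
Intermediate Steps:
D = -1/228 (D = 1/(-228) = -1/228 ≈ -0.0043860)
g(Q) = -2 + Q
B(U) = 6
d(K, A) = -42 - 18*A (d(K, A) = ((-2 - 3*A) - 5)*6 = (-7 - 3*A)*6 = -42 - 18*A)
(D - d(-19, B(0)))*Z(0, -2) = (-1/228 - (-42 - 18*6))*(-2) = (-1/228 - (-42 - 108))*(-2) = (-1/228 - 1*(-150))*(-2) = (-1/228 + 150)*(-2) = (34199/228)*(-2) = -34199/114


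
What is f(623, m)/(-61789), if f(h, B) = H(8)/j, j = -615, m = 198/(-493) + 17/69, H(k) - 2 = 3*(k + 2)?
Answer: 32/38000235 ≈ 8.4210e-7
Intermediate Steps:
H(k) = 8 + 3*k (H(k) = 2 + 3*(k + 2) = 2 + 3*(2 + k) = 2 + (6 + 3*k) = 8 + 3*k)
m = -5281/34017 (m = 198*(-1/493) + 17*(1/69) = -198/493 + 17/69 = -5281/34017 ≈ -0.15525)
f(h, B) = -32/615 (f(h, B) = (8 + 3*8)/(-615) = (8 + 24)*(-1/615) = 32*(-1/615) = -32/615)
f(623, m)/(-61789) = -32/615/(-61789) = -32/615*(-1/61789) = 32/38000235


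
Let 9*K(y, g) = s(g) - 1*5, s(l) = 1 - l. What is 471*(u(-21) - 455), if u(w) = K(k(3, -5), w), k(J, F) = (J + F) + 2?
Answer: -640246/3 ≈ -2.1342e+5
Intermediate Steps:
k(J, F) = 2 + F + J (k(J, F) = (F + J) + 2 = 2 + F + J)
K(y, g) = -4/9 - g/9 (K(y, g) = ((1 - g) - 1*5)/9 = ((1 - g) - 5)/9 = (-4 - g)/9 = -4/9 - g/9)
u(w) = -4/9 - w/9
471*(u(-21) - 455) = 471*((-4/9 - 1/9*(-21)) - 455) = 471*((-4/9 + 7/3) - 455) = 471*(17/9 - 455) = 471*(-4078/9) = -640246/3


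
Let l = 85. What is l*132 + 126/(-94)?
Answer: 527277/47 ≈ 11219.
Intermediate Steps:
l*132 + 126/(-94) = 85*132 + 126/(-94) = 11220 + 126*(-1/94) = 11220 - 63/47 = 527277/47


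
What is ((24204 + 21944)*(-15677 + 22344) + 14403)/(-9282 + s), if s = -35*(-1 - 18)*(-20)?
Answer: -307683119/22582 ≈ -13625.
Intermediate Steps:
s = -13300 (s = -35*(-19)*(-20) = 665*(-20) = -13300)
((24204 + 21944)*(-15677 + 22344) + 14403)/(-9282 + s) = ((24204 + 21944)*(-15677 + 22344) + 14403)/(-9282 - 13300) = (46148*6667 + 14403)/(-22582) = (307668716 + 14403)*(-1/22582) = 307683119*(-1/22582) = -307683119/22582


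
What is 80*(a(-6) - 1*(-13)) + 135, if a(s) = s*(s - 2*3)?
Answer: 6935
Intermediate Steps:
a(s) = s*(-6 + s) (a(s) = s*(s - 6) = s*(-6 + s))
80*(a(-6) - 1*(-13)) + 135 = 80*(-6*(-6 - 6) - 1*(-13)) + 135 = 80*(-6*(-12) + 13) + 135 = 80*(72 + 13) + 135 = 80*85 + 135 = 6800 + 135 = 6935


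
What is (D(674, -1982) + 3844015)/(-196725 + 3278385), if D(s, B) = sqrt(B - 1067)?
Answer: 768803/616332 + I*sqrt(3049)/3081660 ≈ 1.2474 + 1.7918e-5*I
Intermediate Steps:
D(s, B) = sqrt(-1067 + B)
(D(674, -1982) + 3844015)/(-196725 + 3278385) = (sqrt(-1067 - 1982) + 3844015)/(-196725 + 3278385) = (sqrt(-3049) + 3844015)/3081660 = (I*sqrt(3049) + 3844015)*(1/3081660) = (3844015 + I*sqrt(3049))*(1/3081660) = 768803/616332 + I*sqrt(3049)/3081660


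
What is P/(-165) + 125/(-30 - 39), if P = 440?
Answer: -103/23 ≈ -4.4783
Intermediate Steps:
P/(-165) + 125/(-30 - 39) = 440/(-165) + 125/(-30 - 39) = 440*(-1/165) + 125/(-69) = -8/3 + 125*(-1/69) = -8/3 - 125/69 = -103/23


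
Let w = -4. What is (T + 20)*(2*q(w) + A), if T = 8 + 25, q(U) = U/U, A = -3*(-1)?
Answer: 265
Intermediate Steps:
A = 3
q(U) = 1
T = 33
(T + 20)*(2*q(w) + A) = (33 + 20)*(2*1 + 3) = 53*(2 + 3) = 53*5 = 265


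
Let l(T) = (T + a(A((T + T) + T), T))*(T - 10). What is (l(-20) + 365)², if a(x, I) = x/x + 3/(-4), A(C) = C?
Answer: 3667225/4 ≈ 9.1681e+5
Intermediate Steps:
a(x, I) = ¼ (a(x, I) = 1 + 3*(-¼) = 1 - ¾ = ¼)
l(T) = (-10 + T)*(¼ + T) (l(T) = (T + ¼)*(T - 10) = (¼ + T)*(-10 + T) = (-10 + T)*(¼ + T))
(l(-20) + 365)² = ((-5/2 + (-20)² - 39/4*(-20)) + 365)² = ((-5/2 + 400 + 195) + 365)² = (1185/2 + 365)² = (1915/2)² = 3667225/4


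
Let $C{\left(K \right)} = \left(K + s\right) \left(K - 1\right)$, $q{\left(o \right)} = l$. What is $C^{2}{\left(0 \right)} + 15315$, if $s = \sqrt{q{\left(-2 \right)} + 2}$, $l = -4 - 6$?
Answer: $15307$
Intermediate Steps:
$l = -10$ ($l = -4 - 6 = -10$)
$q{\left(o \right)} = -10$
$s = 2 i \sqrt{2}$ ($s = \sqrt{-10 + 2} = \sqrt{-8} = 2 i \sqrt{2} \approx 2.8284 i$)
$C{\left(K \right)} = \left(-1 + K\right) \left(K + 2 i \sqrt{2}\right)$ ($C{\left(K \right)} = \left(K + 2 i \sqrt{2}\right) \left(K - 1\right) = \left(K + 2 i \sqrt{2}\right) \left(-1 + K\right) = \left(-1 + K\right) \left(K + 2 i \sqrt{2}\right)$)
$C^{2}{\left(0 \right)} + 15315 = \left(0^{2} - 0 - 2 i \sqrt{2} + 2 i 0 \sqrt{2}\right)^{2} + 15315 = \left(0 + 0 - 2 i \sqrt{2} + 0\right)^{2} + 15315 = \left(- 2 i \sqrt{2}\right)^{2} + 15315 = -8 + 15315 = 15307$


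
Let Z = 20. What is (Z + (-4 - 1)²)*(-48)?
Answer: -2160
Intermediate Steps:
(Z + (-4 - 1)²)*(-48) = (20 + (-4 - 1)²)*(-48) = (20 + (-5)²)*(-48) = (20 + 25)*(-48) = 45*(-48) = -2160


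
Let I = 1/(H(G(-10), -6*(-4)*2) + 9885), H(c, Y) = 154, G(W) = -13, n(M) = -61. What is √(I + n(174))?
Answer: 3*I*√683073638/10039 ≈ 7.8102*I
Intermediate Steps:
I = 1/10039 (I = 1/(154 + 9885) = 1/10039 ≈ 9.9611e-5)
√(I + n(174)) = √(1/10039 - 61) = √(-612378/10039) = 3*I*√683073638/10039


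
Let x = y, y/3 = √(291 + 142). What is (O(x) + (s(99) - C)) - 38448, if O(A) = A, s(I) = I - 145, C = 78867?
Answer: -117361 + 3*√433 ≈ -1.1730e+5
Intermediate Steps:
y = 3*√433 (y = 3*√(291 + 142) = 3*√433 ≈ 62.426)
x = 3*√433 ≈ 62.426
s(I) = -145 + I
(O(x) + (s(99) - C)) - 38448 = (3*√433 + ((-145 + 99) - 1*78867)) - 38448 = (3*√433 + (-46 - 78867)) - 38448 = (3*√433 - 78913) - 38448 = (-78913 + 3*√433) - 38448 = -117361 + 3*√433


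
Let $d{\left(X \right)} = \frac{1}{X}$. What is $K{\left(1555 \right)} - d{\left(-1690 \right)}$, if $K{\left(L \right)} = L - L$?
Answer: $\frac{1}{1690} \approx 0.00059172$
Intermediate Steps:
$K{\left(L \right)} = 0$
$K{\left(1555 \right)} - d{\left(-1690 \right)} = 0 - \frac{1}{-1690} = 0 - - \frac{1}{1690} = 0 + \frac{1}{1690} = \frac{1}{1690}$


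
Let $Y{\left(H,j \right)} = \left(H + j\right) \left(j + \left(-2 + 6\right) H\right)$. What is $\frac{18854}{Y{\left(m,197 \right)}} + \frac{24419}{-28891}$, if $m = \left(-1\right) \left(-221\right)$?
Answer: $- \frac{476782254}{593392249} \approx -0.80349$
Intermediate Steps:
$m = 221$
$Y{\left(H,j \right)} = \left(H + j\right) \left(j + 4 H\right)$
$\frac{18854}{Y{\left(m,197 \right)}} + \frac{24419}{-28891} = \frac{18854}{197^{2} + 4 \cdot 221^{2} + 5 \cdot 221 \cdot 197} + \frac{24419}{-28891} = \frac{18854}{38809 + 4 \cdot 48841 + 217685} + 24419 \left(- \frac{1}{28891}\right) = \frac{18854}{38809 + 195364 + 217685} - \frac{24419}{28891} = \frac{18854}{451858} - \frac{24419}{28891} = 18854 \cdot \frac{1}{451858} - \frac{24419}{28891} = \frac{857}{20539} - \frac{24419}{28891} = - \frac{476782254}{593392249}$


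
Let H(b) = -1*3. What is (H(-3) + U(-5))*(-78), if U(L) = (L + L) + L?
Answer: 1404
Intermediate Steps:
U(L) = 3*L (U(L) = 2*L + L = 3*L)
H(b) = -3
(H(-3) + U(-5))*(-78) = (-3 + 3*(-5))*(-78) = (-3 - 15)*(-78) = -18*(-78) = 1404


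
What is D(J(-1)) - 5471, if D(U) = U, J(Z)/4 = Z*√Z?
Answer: -5471 - 4*I ≈ -5471.0 - 4.0*I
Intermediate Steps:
J(Z) = 4*Z^(3/2) (J(Z) = 4*(Z*√Z) = 4*Z^(3/2))
D(J(-1)) - 5471 = 4*(-1)^(3/2) - 5471 = 4*(-I) - 5471 = -4*I - 5471 = -5471 - 4*I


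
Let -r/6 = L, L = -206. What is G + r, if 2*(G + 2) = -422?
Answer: 1023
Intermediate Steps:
G = -213 (G = -2 + (½)*(-422) = -2 - 211 = -213)
r = 1236 (r = -6*(-206) = 1236)
G + r = -213 + 1236 = 1023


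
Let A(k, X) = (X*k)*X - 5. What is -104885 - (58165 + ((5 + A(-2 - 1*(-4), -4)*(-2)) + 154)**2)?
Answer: -174075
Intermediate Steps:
A(k, X) = -5 + k*X**2 (A(k, X) = k*X**2 - 5 = -5 + k*X**2)
-104885 - (58165 + ((5 + A(-2 - 1*(-4), -4)*(-2)) + 154)**2) = -104885 - (58165 + ((5 + (-5 + (-2 - 1*(-4))*(-4)**2)*(-2)) + 154)**2) = -104885 - (58165 + ((5 + (-5 + (-2 + 4)*16)*(-2)) + 154)**2) = -104885 - (58165 + ((5 + (-5 + 2*16)*(-2)) + 154)**2) = -104885 - (58165 + ((5 + (-5 + 32)*(-2)) + 154)**2) = -104885 - (58165 + ((5 + 27*(-2)) + 154)**2) = -104885 - (58165 + ((5 - 54) + 154)**2) = -104885 - (58165 + (-49 + 154)**2) = -104885 - (58165 + 105**2) = -104885 - (58165 + 11025) = -104885 - 1*69190 = -104885 - 69190 = -174075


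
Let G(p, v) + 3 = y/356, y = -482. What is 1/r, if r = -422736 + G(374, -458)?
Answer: -178/75247783 ≈ -2.3655e-6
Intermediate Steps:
G(p, v) = -775/178 (G(p, v) = -3 - 482/356 = -3 - 482*1/356 = -3 - 241/178 = -775/178)
r = -75247783/178 (r = -422736 - 775/178 = -75247783/178 ≈ -4.2274e+5)
1/r = 1/(-75247783/178) = -178/75247783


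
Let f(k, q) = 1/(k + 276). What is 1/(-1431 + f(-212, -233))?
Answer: -64/91583 ≈ -0.00069882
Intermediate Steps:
f(k, q) = 1/(276 + k)
1/(-1431 + f(-212, -233)) = 1/(-1431 + 1/(276 - 212)) = 1/(-1431 + 1/64) = 1/(-91583/64) = -64/91583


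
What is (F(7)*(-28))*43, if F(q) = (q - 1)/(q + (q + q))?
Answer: -344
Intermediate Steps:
F(q) = (-1 + q)/(3*q) (F(q) = (-1 + q)/(q + 2*q) = (-1 + q)/((3*q)) = (-1 + q)*(1/(3*q)) = (-1 + q)/(3*q))
(F(7)*(-28))*43 = (((⅓)*(-1 + 7)/7)*(-28))*43 = (((⅓)*(⅐)*6)*(-28))*43 = ((2/7)*(-28))*43 = -8*43 = -344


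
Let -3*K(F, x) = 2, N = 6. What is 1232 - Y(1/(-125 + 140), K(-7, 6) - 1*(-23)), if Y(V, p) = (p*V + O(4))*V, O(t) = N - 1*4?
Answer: 831443/675 ≈ 1231.8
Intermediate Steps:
K(F, x) = -⅔ (K(F, x) = -⅓*2 = -⅔)
O(t) = 2 (O(t) = 6 - 1*4 = 6 - 4 = 2)
Y(V, p) = V*(2 + V*p) (Y(V, p) = (p*V + 2)*V = (V*p + 2)*V = (2 + V*p)*V = V*(2 + V*p))
1232 - Y(1/(-125 + 140), K(-7, 6) - 1*(-23)) = 1232 - (2 + (-⅔ - 1*(-23))/(-125 + 140))/(-125 + 140) = 1232 - (2 + (-⅔ + 23)/15)/15 = 1232 - (2 + (1/15)*(67/3))/15 = 1232 - (2 + 67/45)/15 = 1232 - 157/(15*45) = 1232 - 1*157/675 = 1232 - 157/675 = 831443/675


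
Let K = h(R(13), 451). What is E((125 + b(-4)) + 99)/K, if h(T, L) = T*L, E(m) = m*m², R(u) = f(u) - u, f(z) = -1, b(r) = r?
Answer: -484000/287 ≈ -1686.4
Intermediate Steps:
R(u) = -1 - u
E(m) = m³
h(T, L) = L*T
K = -6314 (K = 451*(-1 - 1*13) = 451*(-1 - 13) = 451*(-14) = -6314)
E((125 + b(-4)) + 99)/K = ((125 - 4) + 99)³/(-6314) = (121 + 99)³*(-1/6314) = 220³*(-1/6314) = 10648000*(-1/6314) = -484000/287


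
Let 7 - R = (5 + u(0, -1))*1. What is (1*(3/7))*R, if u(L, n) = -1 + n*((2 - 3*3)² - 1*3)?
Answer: 21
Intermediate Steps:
u(L, n) = -1 + 46*n (u(L, n) = -1 + n*((2 - 9)² - 3) = -1 + n*((-7)² - 3) = -1 + n*(49 - 3) = -1 + n*46 = -1 + 46*n)
R = 49 (R = 7 - (5 + (-1 + 46*(-1))) = 7 - (5 + (-1 - 46)) = 7 - (5 - 47) = 7 - (-42) = 7 - 1*(-42) = 7 + 42 = 49)
(1*(3/7))*R = (1*(3/7))*49 = (3/7)*49 = 21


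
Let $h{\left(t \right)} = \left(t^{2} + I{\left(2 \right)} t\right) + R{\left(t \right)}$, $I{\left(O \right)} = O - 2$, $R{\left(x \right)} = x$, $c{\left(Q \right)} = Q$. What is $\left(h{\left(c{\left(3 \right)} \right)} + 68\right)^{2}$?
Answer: $6400$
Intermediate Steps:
$I{\left(O \right)} = -2 + O$
$h{\left(t \right)} = t + t^{2}$ ($h{\left(t \right)} = \left(t^{2} + \left(-2 + 2\right) t\right) + t = \left(t^{2} + 0 t\right) + t = \left(t^{2} + 0\right) + t = t^{2} + t = t + t^{2}$)
$\left(h{\left(c{\left(3 \right)} \right)} + 68\right)^{2} = \left(3 \left(1 + 3\right) + 68\right)^{2} = \left(3 \cdot 4 + 68\right)^{2} = \left(12 + 68\right)^{2} = 80^{2} = 6400$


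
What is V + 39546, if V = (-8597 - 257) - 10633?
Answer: 20059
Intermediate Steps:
V = -19487 (V = -8854 - 10633 = -19487)
V + 39546 = -19487 + 39546 = 20059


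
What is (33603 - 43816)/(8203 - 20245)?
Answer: 10213/12042 ≈ 0.84811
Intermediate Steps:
(33603 - 43816)/(8203 - 20245) = -10213/(-12042) = -10213*(-1/12042) = 10213/12042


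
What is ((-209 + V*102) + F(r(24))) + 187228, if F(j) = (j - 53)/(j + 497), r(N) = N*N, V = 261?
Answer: 229237316/1073 ≈ 2.1364e+5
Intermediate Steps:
r(N) = N²
F(j) = (-53 + j)/(497 + j)
((-209 + V*102) + F(r(24))) + 187228 = ((-209 + 261*102) + (-53 + 24²)/(497 + 24²)) + 187228 = ((-209 + 26622) + (-53 + 576)/(497 + 576)) + 187228 = (26413 + 523/1073) + 187228 = 28341672/1073 + 187228 = 229237316/1073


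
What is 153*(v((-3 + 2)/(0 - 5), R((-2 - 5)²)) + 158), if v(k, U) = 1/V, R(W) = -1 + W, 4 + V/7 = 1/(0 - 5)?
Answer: 1184271/49 ≈ 24169.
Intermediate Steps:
V = -147/5 (V = -28 + 7/(0 - 5) = -28 + 7/(-5) = -28 + 7*(-⅕) = -28 - 7/5 = -147/5 ≈ -29.400)
v(k, U) = -5/147 (v(k, U) = 1/(-147/5) = -5/147)
153*(v((-3 + 2)/(0 - 5), R((-2 - 5)²)) + 158) = 153*(-5/147 + 158) = 153*(23221/147) = 1184271/49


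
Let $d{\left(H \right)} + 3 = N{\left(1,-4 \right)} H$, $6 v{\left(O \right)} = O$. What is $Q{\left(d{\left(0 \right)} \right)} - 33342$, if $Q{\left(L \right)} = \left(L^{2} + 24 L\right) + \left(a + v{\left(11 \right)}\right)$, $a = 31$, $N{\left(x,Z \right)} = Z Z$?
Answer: $- \frac{200233}{6} \approx -33372.0$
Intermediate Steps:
$v{\left(O \right)} = \frac{O}{6}$
$N{\left(x,Z \right)} = Z^{2}$
$d{\left(H \right)} = -3 + 16 H$ ($d{\left(H \right)} = -3 + \left(-4\right)^{2} H = -3 + 16 H$)
$Q{\left(L \right)} = \frac{197}{6} + L^{2} + 24 L$ ($Q{\left(L \right)} = \left(L^{2} + 24 L\right) + \left(31 + \frac{1}{6} \cdot 11\right) = \left(L^{2} + 24 L\right) + \left(31 + \frac{11}{6}\right) = \left(L^{2} + 24 L\right) + \frac{197}{6} = \frac{197}{6} + L^{2} + 24 L$)
$Q{\left(d{\left(0 \right)} \right)} - 33342 = \left(\frac{197}{6} + \left(-3 + 16 \cdot 0\right)^{2} + 24 \left(-3 + 16 \cdot 0\right)\right) - 33342 = \left(\frac{197}{6} + \left(-3 + 0\right)^{2} + 24 \left(-3 + 0\right)\right) - 33342 = \left(\frac{197}{6} + \left(-3\right)^{2} + 24 \left(-3\right)\right) - 33342 = \left(\frac{197}{6} + 9 - 72\right) - 33342 = - \frac{181}{6} - 33342 = - \frac{200233}{6}$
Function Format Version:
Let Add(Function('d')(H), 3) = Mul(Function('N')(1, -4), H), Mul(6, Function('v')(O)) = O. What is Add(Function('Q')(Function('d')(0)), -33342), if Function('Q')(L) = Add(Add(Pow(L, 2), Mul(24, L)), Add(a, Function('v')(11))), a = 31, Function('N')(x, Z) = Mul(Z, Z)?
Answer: Rational(-200233, 6) ≈ -33372.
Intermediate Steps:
Function('v')(O) = Mul(Rational(1, 6), O)
Function('N')(x, Z) = Pow(Z, 2)
Function('d')(H) = Add(-3, Mul(16, H)) (Function('d')(H) = Add(-3, Mul(Pow(-4, 2), H)) = Add(-3, Mul(16, H)))
Function('Q')(L) = Add(Rational(197, 6), Pow(L, 2), Mul(24, L)) (Function('Q')(L) = Add(Add(Pow(L, 2), Mul(24, L)), Add(31, Mul(Rational(1, 6), 11))) = Add(Add(Pow(L, 2), Mul(24, L)), Add(31, Rational(11, 6))) = Add(Add(Pow(L, 2), Mul(24, L)), Rational(197, 6)) = Add(Rational(197, 6), Pow(L, 2), Mul(24, L)))
Add(Function('Q')(Function('d')(0)), -33342) = Add(Add(Rational(197, 6), Pow(Add(-3, Mul(16, 0)), 2), Mul(24, Add(-3, Mul(16, 0)))), -33342) = Add(Add(Rational(197, 6), Pow(Add(-3, 0), 2), Mul(24, Add(-3, 0))), -33342) = Add(Add(Rational(197, 6), Pow(-3, 2), Mul(24, -3)), -33342) = Add(Add(Rational(197, 6), 9, -72), -33342) = Add(Rational(-181, 6), -33342) = Rational(-200233, 6)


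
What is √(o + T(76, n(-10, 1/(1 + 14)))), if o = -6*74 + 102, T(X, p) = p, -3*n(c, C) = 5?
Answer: I*√3093/3 ≈ 18.538*I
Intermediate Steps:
n(c, C) = -5/3 (n(c, C) = -⅓*5 = -5/3)
o = -342 (o = -444 + 102 = -342)
√(o + T(76, n(-10, 1/(1 + 14)))) = √(-342 - 5/3) = √(-1031/3) = I*√3093/3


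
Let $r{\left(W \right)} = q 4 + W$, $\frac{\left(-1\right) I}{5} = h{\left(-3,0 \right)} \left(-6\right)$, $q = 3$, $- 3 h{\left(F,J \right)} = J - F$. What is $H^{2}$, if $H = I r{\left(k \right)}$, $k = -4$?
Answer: $57600$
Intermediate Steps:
$h{\left(F,J \right)} = - \frac{J}{3} + \frac{F}{3}$ ($h{\left(F,J \right)} = - \frac{J - F}{3} = - \frac{J}{3} + \frac{F}{3}$)
$I = -30$ ($I = - 5 \left(\left(- \frac{1}{3}\right) 0 + \frac{1}{3} \left(-3\right)\right) \left(-6\right) = - 5 \left(0 - 1\right) \left(-6\right) = - 5 \left(\left(-1\right) \left(-6\right)\right) = \left(-5\right) 6 = -30$)
$r{\left(W \right)} = 12 + W$ ($r{\left(W \right)} = 3 \cdot 4 + W = 12 + W$)
$H = -240$ ($H = - 30 \left(12 - 4\right) = \left(-30\right) 8 = -240$)
$H^{2} = \left(-240\right)^{2} = 57600$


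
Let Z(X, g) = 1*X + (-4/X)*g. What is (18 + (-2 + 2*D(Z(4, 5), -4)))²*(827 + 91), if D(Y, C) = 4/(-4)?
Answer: 179928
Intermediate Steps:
Z(X, g) = X - 4*g/X
D(Y, C) = -1 (D(Y, C) = 4*(-¼) = -1)
(18 + (-2 + 2*D(Z(4, 5), -4)))²*(827 + 91) = (18 + (-2 + 2*(-1)))²*(827 + 91) = (18 + (-2 - 2))²*918 = (18 - 4)²*918 = 14²*918 = 196*918 = 179928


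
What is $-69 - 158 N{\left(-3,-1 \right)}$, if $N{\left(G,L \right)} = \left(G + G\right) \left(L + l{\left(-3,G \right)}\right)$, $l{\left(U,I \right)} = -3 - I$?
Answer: $-1017$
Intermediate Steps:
$N{\left(G,L \right)} = 2 G \left(-3 + L - G\right)$ ($N{\left(G,L \right)} = \left(G + G\right) \left(L - \left(3 + G\right)\right) = 2 G \left(-3 + L - G\right)$)
$-69 - 158 N{\left(-3,-1 \right)} = -69 - 158 \cdot 2 \left(-3\right) \left(-3 - 1 - -3\right) = -69 - 158 \cdot 2 \left(-3\right) \left(-3 - 1 + 3\right) = -69 - 158 \cdot 2 \left(-3\right) \left(-1\right) = -69 - 948 = -1017$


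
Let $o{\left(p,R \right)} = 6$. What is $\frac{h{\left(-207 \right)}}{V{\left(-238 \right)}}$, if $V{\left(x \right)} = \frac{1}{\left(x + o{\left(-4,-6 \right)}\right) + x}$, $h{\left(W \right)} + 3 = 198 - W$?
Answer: $-188940$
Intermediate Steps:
$h{\left(W \right)} = 195 - W$ ($h{\left(W \right)} = -3 - \left(-198 + W\right) = 195 - W$)
$V{\left(x \right)} = \frac{1}{6 + 2 x}$ ($V{\left(x \right)} = \frac{1}{\left(x + 6\right) + x} = \frac{1}{\left(6 + x\right) + x} = \frac{1}{6 + 2 x}$)
$\frac{h{\left(-207 \right)}}{V{\left(-238 \right)}} = \frac{195 - -207}{\frac{1}{2} \frac{1}{3 - 238}} = \frac{195 + 207}{\frac{1}{2} \frac{1}{-235}} = \frac{402}{\frac{1}{2} \left(- \frac{1}{235}\right)} = \frac{402}{- \frac{1}{470}} = 402 \left(-470\right) = -188940$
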